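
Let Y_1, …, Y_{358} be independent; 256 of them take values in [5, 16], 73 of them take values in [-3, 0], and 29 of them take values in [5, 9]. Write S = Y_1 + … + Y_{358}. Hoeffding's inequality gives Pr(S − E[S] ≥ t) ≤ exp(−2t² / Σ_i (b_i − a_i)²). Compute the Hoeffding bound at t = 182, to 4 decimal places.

Σ(b_i − a_i)² = 256·11² + 73·3² + 29·4² = 32097.
Exponent = 2·182² / 32097 = 2.06399.
Bound = exp(−2.06399) = 0.12695.

0.1269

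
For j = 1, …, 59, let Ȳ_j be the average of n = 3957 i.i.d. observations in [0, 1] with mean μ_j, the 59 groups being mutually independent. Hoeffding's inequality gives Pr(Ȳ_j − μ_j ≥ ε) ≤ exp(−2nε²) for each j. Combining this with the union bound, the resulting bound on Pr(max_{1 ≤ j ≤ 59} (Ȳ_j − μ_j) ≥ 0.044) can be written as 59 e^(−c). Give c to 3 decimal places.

Union bound over the 59 events: Pr(max_{1 ≤ j ≤ 59} (Ȳ_j − μ_j) ≥ 0.044) ≤ 59·exp(−2nε²) = 59 exp(−2·3957·0.044²).
So c = 2·3957·0.044² = 15.3215.

15.322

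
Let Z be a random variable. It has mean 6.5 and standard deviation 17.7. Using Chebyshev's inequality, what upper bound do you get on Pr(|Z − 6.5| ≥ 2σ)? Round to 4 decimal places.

0.2500

Chebyshev: Pr(|Z − μ| ≥ t) ≤ Var(Z)/t².
Var(Z) = σ² = 17.7² = 313.29.
t = 2·17.7 = 35.4.
Bound = 313.29 / 1253.16 = 0.2500.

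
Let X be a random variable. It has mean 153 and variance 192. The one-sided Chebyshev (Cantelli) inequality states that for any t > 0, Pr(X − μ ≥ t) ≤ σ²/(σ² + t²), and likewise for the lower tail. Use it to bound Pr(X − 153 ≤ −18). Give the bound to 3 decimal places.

Here σ² = 192 and t = 18, so σ² + t² = 516.
Cantelli's bound: 192/516 = 0.3721.

0.372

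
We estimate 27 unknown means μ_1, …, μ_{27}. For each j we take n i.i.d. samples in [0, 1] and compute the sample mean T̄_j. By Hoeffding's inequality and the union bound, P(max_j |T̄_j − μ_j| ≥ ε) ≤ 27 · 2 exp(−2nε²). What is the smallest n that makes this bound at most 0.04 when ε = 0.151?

Need 2·27·exp(−2nε²) ≤ 0.04, i.e. exp(−2nε²) ≤ 0.04/54.
So 2nε² ≥ ln(54/0.04) = 7.207860.
Hence n ≥ 7.207860/(2·0.151²) = 158.060.
The smallest integer n is 159.

159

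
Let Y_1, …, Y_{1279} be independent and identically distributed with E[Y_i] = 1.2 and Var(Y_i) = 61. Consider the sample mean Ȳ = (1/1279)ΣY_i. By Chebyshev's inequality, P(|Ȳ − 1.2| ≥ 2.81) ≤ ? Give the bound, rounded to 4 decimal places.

0.0060

Var(Ȳ) = Var(Y_i)/n = 61/1279 = 0.047694.
Chebyshev: P(|Ȳ − 1.2| ≥ 2.81) ≤ Var(Ȳ)/(2.81)² = 61/(1279·2.81²) = 0.0060.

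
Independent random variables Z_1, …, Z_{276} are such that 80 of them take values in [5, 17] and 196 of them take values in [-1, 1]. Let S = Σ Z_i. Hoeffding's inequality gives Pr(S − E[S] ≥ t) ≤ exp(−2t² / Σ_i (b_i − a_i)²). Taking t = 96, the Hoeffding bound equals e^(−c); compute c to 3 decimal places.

1.498

Σ(b_i − a_i)² = 80·12² + 196·2² = 12304.
c = 2t² / 12304 = 2·96² / 12304 = 1.4980.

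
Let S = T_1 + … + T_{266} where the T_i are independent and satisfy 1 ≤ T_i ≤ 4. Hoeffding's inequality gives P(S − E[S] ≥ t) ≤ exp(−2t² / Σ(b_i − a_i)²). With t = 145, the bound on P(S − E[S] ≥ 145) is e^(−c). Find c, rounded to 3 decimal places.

Σ(b_i − a_i)² = 266·(3)² = 2394.
c = 2t²/2394 = 2·145²/2394 = 17.5647.

17.565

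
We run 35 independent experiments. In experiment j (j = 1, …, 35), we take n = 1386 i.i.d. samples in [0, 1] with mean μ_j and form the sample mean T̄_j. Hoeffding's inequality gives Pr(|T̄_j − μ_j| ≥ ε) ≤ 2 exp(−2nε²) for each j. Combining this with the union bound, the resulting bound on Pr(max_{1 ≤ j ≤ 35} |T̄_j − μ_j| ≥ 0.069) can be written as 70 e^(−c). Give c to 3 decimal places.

Union bound over the 35 events: Pr(max_{1 ≤ j ≤ 35} |T̄_j − μ_j| ≥ 0.069) ≤ 35·2·exp(−2nε²) = 70 exp(−2·1386·0.069²).
So c = 2·1386·0.069² = 13.1975.

13.197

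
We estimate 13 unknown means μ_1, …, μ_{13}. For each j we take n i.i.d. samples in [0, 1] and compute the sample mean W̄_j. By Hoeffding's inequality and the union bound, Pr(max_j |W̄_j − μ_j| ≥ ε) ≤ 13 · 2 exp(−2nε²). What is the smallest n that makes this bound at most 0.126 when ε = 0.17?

Need 2·13·exp(−2nε²) ≤ 0.126, i.e. exp(−2nε²) ≤ 0.126/26.
So 2nε² ≥ ln(26/0.126) = 5.329570.
Hence n ≥ 5.329570/(2·0.17²) = 92.207.
The smallest integer n is 93.

93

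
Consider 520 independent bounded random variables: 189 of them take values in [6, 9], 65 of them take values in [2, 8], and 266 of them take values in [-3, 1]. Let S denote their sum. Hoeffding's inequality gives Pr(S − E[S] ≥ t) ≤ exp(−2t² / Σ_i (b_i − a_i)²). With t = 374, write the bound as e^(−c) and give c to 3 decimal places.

33.717

Σ(b_i − a_i)² = 189·3² + 65·6² + 266·4² = 8297.
c = 2t² / 8297 = 2·374² / 8297 = 33.7172.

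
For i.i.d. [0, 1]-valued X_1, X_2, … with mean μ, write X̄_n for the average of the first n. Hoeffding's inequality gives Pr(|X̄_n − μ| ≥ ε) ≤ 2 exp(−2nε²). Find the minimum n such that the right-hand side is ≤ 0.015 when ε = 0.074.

447

Require 2·exp(−2nε²) ≤ 0.015, i.e. 2nε² ≥ ln(2/0.015) = 4.892852.
So n ≥ 4.892852 / (2·0.074²) = 446.754.
The smallest integer n is 447.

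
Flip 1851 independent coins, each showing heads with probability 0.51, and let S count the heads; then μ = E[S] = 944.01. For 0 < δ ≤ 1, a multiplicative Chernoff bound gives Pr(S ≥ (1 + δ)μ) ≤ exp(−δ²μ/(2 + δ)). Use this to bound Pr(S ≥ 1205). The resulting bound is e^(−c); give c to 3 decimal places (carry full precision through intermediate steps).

Write 1205 = (1 + δ)μ, so δ = 1205/944.01 − 1 = 0.2764695…
Then the exponent is δ²μ/(2 + δ) = (1205 − μ)² / (μ·(2 + δ)) = 31.696353.

31.696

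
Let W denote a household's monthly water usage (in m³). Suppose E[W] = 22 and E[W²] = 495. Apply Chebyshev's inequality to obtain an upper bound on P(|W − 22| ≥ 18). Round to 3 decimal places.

0.034

Var(W) = E[W²] − (E[W])² = 495 − 484 = 11.
Chebyshev's inequality: P(|W − μ| ≥ t) ≤ Var(W)/t² = 11/324 = 0.0340.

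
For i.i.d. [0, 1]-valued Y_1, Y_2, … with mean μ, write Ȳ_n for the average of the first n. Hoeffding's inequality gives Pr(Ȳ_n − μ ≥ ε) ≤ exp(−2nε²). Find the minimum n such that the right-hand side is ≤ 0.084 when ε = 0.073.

Require exp(−2nε²) ≤ 0.084, i.e. 2nε² ≥ ln(1/0.084) = 2.476938.
So n ≥ 2.476938 / (2·0.073²) = 232.402.
The smallest integer n is 233.

233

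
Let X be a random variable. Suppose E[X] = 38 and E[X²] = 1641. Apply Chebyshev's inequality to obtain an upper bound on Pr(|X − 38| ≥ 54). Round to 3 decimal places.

Var(X) = E[X²] − (E[X])² = 1641 − 1444 = 197.
Chebyshev's inequality: Pr(|X − μ| ≥ t) ≤ Var(X)/t² = 197/2916 = 0.0676.

0.068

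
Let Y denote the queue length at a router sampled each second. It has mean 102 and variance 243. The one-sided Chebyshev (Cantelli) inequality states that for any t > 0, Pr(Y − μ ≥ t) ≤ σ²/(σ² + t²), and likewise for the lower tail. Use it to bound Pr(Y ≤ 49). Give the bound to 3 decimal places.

0.080

Here σ² = 243 and t = 53, so σ² + t² = 3052.
Cantelli's bound: 243/3052 = 0.0796.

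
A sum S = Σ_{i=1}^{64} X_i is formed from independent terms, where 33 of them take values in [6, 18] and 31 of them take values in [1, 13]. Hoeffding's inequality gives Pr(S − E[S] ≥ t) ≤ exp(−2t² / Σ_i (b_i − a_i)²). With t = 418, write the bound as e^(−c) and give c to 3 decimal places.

37.918

Σ(b_i − a_i)² = 33·12² + 31·12² = 9216.
c = 2t² / 9216 = 2·418² / 9216 = 37.9175.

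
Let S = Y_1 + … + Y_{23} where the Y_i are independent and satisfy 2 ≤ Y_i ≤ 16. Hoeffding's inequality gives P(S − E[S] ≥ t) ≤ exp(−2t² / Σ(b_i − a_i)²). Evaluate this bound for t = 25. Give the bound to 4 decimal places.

0.7578

Σ(b_i − a_i)² = 23·(14)² = 4508.
Exponent = 2·25²/4508 = 0.2773.
Bound = exp(−0.2773) = 0.75784.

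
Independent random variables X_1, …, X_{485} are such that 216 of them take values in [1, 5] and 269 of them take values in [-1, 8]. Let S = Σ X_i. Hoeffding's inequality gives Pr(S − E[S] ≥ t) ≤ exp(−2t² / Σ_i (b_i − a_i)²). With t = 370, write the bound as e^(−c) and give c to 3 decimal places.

Σ(b_i − a_i)² = 216·4² + 269·9² = 25245.
c = 2t² / 25245 = 2·370² / 25245 = 10.8457.

10.846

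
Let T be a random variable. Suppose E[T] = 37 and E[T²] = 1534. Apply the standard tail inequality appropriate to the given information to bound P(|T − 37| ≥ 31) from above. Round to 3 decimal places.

0.172

The first two moments determine the variance, so Chebyshev's inequality is the sharpest standard bound available.
Var(T) = E[T²] − (E[T])² = 1534 − 1369 = 165.
Chebyshev's inequality: P(|T − μ| ≥ t) ≤ Var(T)/t² = 165/961 = 0.1717.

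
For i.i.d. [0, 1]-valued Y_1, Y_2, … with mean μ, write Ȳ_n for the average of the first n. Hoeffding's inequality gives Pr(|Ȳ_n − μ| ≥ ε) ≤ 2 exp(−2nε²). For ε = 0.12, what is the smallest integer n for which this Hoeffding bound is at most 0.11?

101

Require 2·exp(−2nε²) ≤ 0.11, i.e. 2nε² ≥ ln(2/0.11) = 2.900422.
So n ≥ 2.900422 / (2·0.12²) = 100.709.
The smallest integer n is 101.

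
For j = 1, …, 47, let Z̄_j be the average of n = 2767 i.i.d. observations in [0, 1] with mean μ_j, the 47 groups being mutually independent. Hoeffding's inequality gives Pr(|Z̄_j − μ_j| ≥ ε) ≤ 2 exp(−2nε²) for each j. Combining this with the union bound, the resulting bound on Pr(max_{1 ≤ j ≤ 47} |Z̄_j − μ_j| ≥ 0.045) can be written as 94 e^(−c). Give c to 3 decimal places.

Union bound over the 47 events: Pr(max_{1 ≤ j ≤ 47} |Z̄_j − μ_j| ≥ 0.045) ≤ 47·2·exp(−2nε²) = 94 exp(−2·2767·0.045²).
So c = 2·2767·0.045² = 11.2064.

11.206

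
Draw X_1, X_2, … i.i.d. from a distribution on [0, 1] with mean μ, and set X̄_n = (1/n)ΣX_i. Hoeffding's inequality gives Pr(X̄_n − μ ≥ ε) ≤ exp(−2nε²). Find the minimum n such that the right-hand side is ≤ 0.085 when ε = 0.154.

Require exp(−2nε²) ≤ 0.085, i.e. 2nε² ≥ ln(1/0.085) = 2.465104.
So n ≥ 2.465104 / (2·0.154²) = 51.971.
The smallest integer n is 52.

52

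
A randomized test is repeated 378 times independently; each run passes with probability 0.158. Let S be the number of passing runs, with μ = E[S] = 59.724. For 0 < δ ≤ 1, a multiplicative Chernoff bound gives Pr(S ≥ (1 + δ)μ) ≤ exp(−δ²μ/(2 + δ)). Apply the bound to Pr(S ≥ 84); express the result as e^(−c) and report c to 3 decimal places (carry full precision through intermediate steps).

4.100

Write 84 = (1 + δ)μ, so δ = 84/59.724 − 1 = 0.4064698…
Then the exponent is δ²μ/(2 + δ) = (84 − μ)² / (μ·(2 + δ)) = 4.100388.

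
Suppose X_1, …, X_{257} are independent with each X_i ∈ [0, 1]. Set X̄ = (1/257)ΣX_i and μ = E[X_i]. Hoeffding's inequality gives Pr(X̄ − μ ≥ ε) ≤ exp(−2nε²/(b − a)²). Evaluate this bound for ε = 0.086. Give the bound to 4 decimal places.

Exponent: 2nε²/(b − a)² = 2·257·0.086² / 1² = 3.80154.
Bound = exp(−3.80154) = 0.02234.

0.0223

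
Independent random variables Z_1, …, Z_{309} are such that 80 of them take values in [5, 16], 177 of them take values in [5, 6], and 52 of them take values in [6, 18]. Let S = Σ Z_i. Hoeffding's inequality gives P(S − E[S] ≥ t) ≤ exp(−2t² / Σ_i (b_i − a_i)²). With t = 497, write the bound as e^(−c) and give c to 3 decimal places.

Σ(b_i − a_i)² = 80·11² + 177·1² + 52·12² = 17345.
c = 2t² / 17345 = 2·497² / 17345 = 28.4819.

28.482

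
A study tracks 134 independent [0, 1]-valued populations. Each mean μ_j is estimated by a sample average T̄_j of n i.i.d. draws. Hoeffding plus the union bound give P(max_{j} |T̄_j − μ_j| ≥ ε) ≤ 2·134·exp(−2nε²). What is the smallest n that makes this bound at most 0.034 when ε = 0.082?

Need 2·134·exp(−2nε²) ≤ 0.034, i.e. exp(−2nε²) ≤ 0.034/268.
So 2nε² ≥ ln(268/0.034) = 8.972382.
Hence n ≥ 8.972382/(2·0.082²) = 667.191.
The smallest integer n is 668.

668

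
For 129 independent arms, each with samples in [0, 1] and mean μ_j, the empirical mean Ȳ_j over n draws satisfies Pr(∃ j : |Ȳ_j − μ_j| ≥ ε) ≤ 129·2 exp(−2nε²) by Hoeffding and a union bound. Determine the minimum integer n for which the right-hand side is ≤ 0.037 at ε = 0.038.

Need 2·129·exp(−2nε²) ≤ 0.037, i.e. exp(−2nε²) ≤ 0.037/258.
So 2nε² ≥ ln(258/0.037) = 8.849797.
Hence n ≥ 8.849797/(2·0.038²) = 3064.334.
The smallest integer n is 3065.

3065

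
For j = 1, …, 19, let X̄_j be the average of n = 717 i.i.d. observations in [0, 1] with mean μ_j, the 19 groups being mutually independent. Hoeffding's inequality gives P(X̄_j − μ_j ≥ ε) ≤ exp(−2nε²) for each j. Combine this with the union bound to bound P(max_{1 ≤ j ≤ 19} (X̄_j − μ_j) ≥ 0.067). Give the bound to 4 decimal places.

Per-experiment Hoeffding bound: exp(−2·717·0.067²) = exp(−6.43723) = 0.0016008.
Union bound over 19 events: 19·0.0016008 = 0.03042.

0.0304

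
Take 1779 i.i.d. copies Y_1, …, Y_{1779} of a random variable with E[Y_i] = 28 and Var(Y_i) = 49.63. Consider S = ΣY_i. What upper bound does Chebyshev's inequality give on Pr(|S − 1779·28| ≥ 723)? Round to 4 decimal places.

Var(S) = n·Var(Y_i) = 1779·49.63 = 88291.77.
Chebyshev: Pr(|S − 1779·28| ≥ 723) ≤ Var(S)/723² = 88291.77/522729 = 0.1689.

0.1689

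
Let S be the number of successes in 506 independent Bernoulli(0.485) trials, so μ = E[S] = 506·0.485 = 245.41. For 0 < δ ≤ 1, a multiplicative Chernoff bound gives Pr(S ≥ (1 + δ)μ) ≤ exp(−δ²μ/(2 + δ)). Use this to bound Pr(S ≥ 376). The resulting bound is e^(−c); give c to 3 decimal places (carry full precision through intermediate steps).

27.444

Write 376 = (1 + δ)μ, so δ = 376/245.41 − 1 = 0.5321299…
Then the exponent is δ²μ/(2 + δ) = (376 − μ)² / (μ·(2 + δ)) = 27.443633.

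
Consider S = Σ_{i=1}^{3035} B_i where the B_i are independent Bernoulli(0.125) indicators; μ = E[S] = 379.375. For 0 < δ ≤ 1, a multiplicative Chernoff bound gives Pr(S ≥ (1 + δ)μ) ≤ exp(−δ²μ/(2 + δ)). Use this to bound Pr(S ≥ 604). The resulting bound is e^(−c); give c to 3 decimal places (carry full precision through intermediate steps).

Write 604 = (1 + δ)μ, so δ = 604/379.375 − 1 = 0.5920923…
Then the exponent is δ²μ/(2 + δ) = (604 − μ)² / (μ·(2 + δ)) = 51.309410.

51.309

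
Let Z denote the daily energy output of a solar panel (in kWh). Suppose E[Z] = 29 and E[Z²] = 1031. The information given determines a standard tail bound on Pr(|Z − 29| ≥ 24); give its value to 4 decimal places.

The first two moments determine the variance, so Chebyshev's inequality is the sharpest standard bound available.
Var(Z) = E[Z²] − (E[Z])² = 1031 − 841 = 190.
Chebyshev's inequality: Pr(|Z − μ| ≥ t) ≤ Var(Z)/t² = 190/576 = 0.3299.

0.3299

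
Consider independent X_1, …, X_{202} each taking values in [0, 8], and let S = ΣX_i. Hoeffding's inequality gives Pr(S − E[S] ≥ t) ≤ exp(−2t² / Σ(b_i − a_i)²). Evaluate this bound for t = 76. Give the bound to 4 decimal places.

0.4092

Σ(b_i − a_i)² = 202·(8)² = 12928.
Exponent = 2·76²/12928 = 0.8936.
Bound = exp(−0.8936) = 0.40919.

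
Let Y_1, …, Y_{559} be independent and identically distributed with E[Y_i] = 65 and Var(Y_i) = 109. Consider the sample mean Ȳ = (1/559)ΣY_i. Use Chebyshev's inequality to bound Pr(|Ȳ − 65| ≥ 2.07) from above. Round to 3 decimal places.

Var(Ȳ) = Var(Y_i)/n = 109/559 = 0.19499.
Chebyshev: Pr(|Ȳ − 65| ≥ 2.07) ≤ Var(Ȳ)/(2.07)² = 109/(559·2.07²) = 0.0455.

0.046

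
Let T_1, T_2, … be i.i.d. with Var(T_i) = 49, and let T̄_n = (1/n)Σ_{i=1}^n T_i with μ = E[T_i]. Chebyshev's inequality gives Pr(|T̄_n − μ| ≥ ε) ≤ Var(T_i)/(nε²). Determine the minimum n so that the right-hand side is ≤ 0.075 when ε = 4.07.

40

Require 49/(n·4.07²) ≤ 0.075, i.e. n ≥ 49/(0.075·4.07²) = 39.441.
The smallest integer n is 40.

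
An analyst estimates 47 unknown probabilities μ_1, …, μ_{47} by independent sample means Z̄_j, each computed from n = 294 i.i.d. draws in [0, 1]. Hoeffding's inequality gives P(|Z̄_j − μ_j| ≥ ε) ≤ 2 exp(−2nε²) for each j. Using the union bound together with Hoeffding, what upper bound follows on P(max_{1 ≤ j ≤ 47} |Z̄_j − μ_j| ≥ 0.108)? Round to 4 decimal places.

0.0988

Per-experiment Hoeffding bound: 2·exp(−2·294·0.108²) = 2·exp(−6.85843) = 0.0021011.
Union bound over 47 events: 47·0.0021011 = 0.09875.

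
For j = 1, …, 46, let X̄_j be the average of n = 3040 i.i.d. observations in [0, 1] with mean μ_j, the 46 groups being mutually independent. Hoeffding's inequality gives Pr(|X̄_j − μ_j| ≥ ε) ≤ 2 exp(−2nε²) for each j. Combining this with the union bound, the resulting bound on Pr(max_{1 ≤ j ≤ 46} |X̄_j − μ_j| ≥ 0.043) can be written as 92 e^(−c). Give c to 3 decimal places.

Union bound over the 46 events: Pr(max_{1 ≤ j ≤ 46} |X̄_j − μ_j| ≥ 0.043) ≤ 46·2·exp(−2nε²) = 92 exp(−2·3040·0.043²).
So c = 2·3040·0.043² = 11.2419.

11.242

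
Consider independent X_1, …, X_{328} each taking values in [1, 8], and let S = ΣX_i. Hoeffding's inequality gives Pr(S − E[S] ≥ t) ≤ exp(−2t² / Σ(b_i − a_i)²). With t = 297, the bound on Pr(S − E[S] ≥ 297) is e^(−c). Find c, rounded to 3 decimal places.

10.977

Σ(b_i − a_i)² = 328·(7)² = 16072.
c = 2t²/16072 = 2·297²/16072 = 10.9767.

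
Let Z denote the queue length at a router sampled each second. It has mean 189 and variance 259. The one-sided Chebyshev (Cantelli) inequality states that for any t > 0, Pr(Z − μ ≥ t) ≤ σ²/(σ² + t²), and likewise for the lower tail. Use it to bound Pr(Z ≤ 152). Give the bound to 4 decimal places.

0.1591

Here σ² = 259 and t = 37, so σ² + t² = 1628.
Cantelli's bound: 259/1628 = 0.1591.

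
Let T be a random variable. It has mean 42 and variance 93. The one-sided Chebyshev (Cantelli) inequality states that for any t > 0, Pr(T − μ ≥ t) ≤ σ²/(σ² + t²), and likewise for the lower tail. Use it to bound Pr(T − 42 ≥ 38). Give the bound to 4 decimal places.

Here σ² = 93 and t = 38, so σ² + t² = 1537.
Cantelli's bound: 93/1537 = 0.0605.

0.0605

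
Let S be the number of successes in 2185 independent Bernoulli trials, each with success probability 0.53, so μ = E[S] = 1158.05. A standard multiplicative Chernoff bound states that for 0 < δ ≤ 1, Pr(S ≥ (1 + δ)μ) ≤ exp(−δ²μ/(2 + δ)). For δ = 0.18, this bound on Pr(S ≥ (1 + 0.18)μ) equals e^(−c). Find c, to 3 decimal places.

c = δ²μ/(2 + δ) = 0.18²·1158.05/(2 + 0.18) = 17.2114.

17.211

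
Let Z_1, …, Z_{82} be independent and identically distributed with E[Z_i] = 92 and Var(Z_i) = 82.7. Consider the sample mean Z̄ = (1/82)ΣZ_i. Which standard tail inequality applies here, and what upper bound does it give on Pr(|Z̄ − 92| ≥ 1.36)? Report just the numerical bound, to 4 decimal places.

0.5453

With mean and variance of each term known, Chebyshev's inequality bounds the deviation of the sum (or sample mean).
Var(Z̄) = Var(Z_i)/n = 82.7/82 = 1.0085.
Chebyshev: Pr(|Z̄ − 92| ≥ 1.36) ≤ Var(Z̄)/(1.36)² = 82.7/(82·1.36²) = 0.5453.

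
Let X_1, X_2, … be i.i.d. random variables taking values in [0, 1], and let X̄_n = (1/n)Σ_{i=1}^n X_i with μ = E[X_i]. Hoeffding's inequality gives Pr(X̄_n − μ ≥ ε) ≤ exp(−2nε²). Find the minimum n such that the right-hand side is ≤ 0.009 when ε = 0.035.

1923

Require exp(−2nε²) ≤ 0.009, i.e. 2nε² ≥ ln(1/0.009) = 4.710531.
So n ≥ 4.710531 / (2·0.035²) = 1922.666.
The smallest integer n is 1923.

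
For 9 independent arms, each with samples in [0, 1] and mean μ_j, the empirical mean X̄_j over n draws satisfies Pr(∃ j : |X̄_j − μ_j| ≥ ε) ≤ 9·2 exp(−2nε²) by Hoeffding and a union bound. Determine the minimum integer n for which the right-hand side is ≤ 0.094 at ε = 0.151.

Need 2·9·exp(−2nε²) ≤ 0.094, i.e. exp(−2nε²) ≤ 0.094/18.
So 2nε² ≥ ln(18/0.094) = 5.254832.
Hence n ≥ 5.254832/(2·0.151²) = 115.232.
The smallest integer n is 116.

116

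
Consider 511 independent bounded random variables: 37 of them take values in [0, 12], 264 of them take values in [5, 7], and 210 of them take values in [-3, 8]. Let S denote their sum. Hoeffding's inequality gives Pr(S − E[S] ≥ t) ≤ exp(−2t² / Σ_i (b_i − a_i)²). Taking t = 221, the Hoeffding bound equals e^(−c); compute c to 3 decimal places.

3.072

Σ(b_i − a_i)² = 37·12² + 264·2² + 210·11² = 31794.
c = 2t² / 31794 = 2·221² / 31794 = 3.0723.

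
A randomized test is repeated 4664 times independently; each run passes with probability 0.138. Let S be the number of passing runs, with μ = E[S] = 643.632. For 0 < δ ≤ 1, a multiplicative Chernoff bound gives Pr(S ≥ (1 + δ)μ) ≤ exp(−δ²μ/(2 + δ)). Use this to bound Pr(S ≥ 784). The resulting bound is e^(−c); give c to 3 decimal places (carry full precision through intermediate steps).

Write 784 = (1 + δ)μ, so δ = 784/643.632 − 1 = 0.2180874…
Then the exponent is δ²μ/(2 + δ) = (784 − μ)² / (μ·(2 + δ)) = 13.801299.

13.801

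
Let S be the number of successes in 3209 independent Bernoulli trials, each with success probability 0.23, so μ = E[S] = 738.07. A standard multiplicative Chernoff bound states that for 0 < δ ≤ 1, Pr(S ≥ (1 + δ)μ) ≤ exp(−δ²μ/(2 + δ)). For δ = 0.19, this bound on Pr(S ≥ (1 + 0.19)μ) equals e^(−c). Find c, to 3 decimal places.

c = δ²μ/(2 + δ) = 0.19²·738.07/(2 + 0.19) = 12.1664.

12.166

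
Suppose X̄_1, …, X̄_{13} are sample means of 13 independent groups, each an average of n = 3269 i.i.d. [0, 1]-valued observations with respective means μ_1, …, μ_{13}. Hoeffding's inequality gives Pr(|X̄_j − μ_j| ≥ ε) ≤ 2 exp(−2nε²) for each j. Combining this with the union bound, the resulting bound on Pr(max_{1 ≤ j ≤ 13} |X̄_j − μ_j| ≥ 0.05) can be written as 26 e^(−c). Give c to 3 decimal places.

Union bound over the 13 events: Pr(max_{1 ≤ j ≤ 13} |X̄_j − μ_j| ≥ 0.05) ≤ 13·2·exp(−2nε²) = 26 exp(−2·3269·0.05²).
So c = 2·3269·0.05² = 16.3450.

16.345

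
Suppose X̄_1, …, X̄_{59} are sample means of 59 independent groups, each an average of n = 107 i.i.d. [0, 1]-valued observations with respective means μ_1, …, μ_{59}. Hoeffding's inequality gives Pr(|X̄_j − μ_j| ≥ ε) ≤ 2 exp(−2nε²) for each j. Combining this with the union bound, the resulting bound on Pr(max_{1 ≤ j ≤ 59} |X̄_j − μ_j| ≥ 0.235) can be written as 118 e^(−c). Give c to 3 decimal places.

Union bound over the 59 events: Pr(max_{1 ≤ j ≤ 59} |X̄_j − μ_j| ≥ 0.235) ≤ 59·2·exp(−2nε²) = 118 exp(−2·107·0.235²).
So c = 2·107·0.235² = 11.8181.

11.818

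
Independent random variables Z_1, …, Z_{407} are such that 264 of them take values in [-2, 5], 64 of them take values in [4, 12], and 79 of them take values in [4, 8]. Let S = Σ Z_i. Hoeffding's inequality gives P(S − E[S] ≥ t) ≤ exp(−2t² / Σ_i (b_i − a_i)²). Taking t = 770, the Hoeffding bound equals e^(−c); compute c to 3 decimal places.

64.812

Σ(b_i − a_i)² = 264·7² + 64·8² + 79·4² = 18296.
c = 2t² / 18296 = 2·770² / 18296 = 64.8120.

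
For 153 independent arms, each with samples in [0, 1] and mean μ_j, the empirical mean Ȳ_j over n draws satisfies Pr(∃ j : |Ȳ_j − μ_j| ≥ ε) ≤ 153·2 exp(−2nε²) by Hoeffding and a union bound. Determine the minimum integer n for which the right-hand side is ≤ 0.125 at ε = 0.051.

Need 2·153·exp(−2nε²) ≤ 0.125, i.e. exp(−2nε²) ≤ 0.125/306.
So 2nε² ≥ ln(306/0.125) = 7.803027.
Hence n ≥ 7.803027/(2·0.051²) = 1500.005.
The smallest integer n is 1501.

1501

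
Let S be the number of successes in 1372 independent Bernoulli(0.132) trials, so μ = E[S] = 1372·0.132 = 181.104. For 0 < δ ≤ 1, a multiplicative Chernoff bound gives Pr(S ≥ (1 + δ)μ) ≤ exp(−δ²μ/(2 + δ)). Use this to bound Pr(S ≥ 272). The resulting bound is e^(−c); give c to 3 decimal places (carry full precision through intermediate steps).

18.234

Write 272 = (1 + δ)μ, so δ = 272/181.104 − 1 = 0.5018995…
Then the exponent is δ²μ/(2 + δ) = (272 − μ)² / (μ·(2 + δ)) = 18.234407.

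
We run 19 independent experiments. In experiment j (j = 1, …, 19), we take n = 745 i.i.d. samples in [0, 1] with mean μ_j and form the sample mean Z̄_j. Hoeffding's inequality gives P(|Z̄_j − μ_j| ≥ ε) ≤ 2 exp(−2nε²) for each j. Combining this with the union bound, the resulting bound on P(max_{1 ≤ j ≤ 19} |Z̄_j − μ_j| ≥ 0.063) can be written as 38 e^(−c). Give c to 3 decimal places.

Union bound over the 19 events: P(max_{1 ≤ j ≤ 19} |Z̄_j − μ_j| ≥ 0.063) ≤ 19·2·exp(−2nε²) = 38 exp(−2·745·0.063²).
So c = 2·745·0.063² = 5.9138.

5.914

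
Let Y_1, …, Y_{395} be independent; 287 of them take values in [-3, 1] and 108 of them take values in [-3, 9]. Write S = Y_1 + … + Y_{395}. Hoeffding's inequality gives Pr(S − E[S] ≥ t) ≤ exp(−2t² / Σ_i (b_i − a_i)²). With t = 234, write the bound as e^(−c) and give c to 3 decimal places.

Σ(b_i − a_i)² = 287·4² + 108·12² = 20144.
c = 2t² / 20144 = 2·234² / 20144 = 5.4365.

5.436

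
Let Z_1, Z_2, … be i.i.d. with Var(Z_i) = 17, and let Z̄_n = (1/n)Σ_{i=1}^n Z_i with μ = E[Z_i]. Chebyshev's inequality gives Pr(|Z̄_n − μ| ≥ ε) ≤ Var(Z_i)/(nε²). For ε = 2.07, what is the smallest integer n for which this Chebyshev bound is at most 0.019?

209

Require 17/(n·2.07²) ≤ 0.019, i.e. n ≥ 17/(0.019·2.07²) = 208.812.
The smallest integer n is 209.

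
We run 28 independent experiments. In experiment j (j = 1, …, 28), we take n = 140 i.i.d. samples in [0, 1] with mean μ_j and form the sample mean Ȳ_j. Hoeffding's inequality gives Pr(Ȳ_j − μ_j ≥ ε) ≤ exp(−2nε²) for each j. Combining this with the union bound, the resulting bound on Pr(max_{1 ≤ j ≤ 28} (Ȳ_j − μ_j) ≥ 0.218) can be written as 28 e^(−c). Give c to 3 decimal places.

13.307

Union bound over the 28 events: Pr(max_{1 ≤ j ≤ 28} (Ȳ_j − μ_j) ≥ 0.218) ≤ 28·exp(−2nε²) = 28 exp(−2·140·0.218²).
So c = 2·140·0.218² = 13.3067.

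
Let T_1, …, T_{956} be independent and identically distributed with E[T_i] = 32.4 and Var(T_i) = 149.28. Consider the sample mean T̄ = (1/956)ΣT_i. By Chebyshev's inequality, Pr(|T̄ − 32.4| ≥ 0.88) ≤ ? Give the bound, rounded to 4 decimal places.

0.2016

Var(T̄) = Var(T_i)/n = 149.28/956 = 0.15615.
Chebyshev: Pr(|T̄ − 32.4| ≥ 0.88) ≤ Var(T̄)/(0.88)² = 149.28/(956·0.88²) = 0.2016.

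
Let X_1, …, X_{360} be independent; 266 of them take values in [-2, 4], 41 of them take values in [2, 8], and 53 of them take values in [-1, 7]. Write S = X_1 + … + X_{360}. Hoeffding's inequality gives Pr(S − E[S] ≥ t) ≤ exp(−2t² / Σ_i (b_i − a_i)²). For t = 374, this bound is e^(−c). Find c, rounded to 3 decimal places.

19.368

Σ(b_i − a_i)² = 266·6² + 41·6² + 53·8² = 14444.
c = 2t² / 14444 = 2·374² / 14444 = 19.3680.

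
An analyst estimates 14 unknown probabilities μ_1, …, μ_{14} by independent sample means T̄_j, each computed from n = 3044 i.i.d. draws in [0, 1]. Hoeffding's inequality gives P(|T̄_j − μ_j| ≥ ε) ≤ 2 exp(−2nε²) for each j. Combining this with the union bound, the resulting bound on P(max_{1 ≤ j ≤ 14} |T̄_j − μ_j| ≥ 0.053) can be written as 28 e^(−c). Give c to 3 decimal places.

17.101

Union bound over the 14 events: P(max_{1 ≤ j ≤ 14} |T̄_j − μ_j| ≥ 0.053) ≤ 14·2·exp(−2nε²) = 28 exp(−2·3044·0.053²).
So c = 2·3044·0.053² = 17.1012.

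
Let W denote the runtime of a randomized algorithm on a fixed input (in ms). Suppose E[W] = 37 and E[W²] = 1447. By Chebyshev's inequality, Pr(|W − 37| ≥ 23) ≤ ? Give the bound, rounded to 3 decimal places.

0.147

Var(W) = E[W²] − (E[W])² = 1447 − 1369 = 78.
Chebyshev's inequality: Pr(|W − μ| ≥ t) ≤ Var(W)/t² = 78/529 = 0.1474.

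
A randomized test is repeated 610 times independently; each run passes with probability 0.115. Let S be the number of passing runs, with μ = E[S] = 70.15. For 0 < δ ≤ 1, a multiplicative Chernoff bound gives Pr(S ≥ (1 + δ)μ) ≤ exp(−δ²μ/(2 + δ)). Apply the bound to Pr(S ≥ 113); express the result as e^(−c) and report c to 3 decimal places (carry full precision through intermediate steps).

10.025

Write 113 = (1 + δ)μ, so δ = 113/70.15 − 1 = 0.6108339…
Then the exponent is δ²μ/(2 + δ) = (113 − μ)² / (μ·(2 + δ)) = 10.025239.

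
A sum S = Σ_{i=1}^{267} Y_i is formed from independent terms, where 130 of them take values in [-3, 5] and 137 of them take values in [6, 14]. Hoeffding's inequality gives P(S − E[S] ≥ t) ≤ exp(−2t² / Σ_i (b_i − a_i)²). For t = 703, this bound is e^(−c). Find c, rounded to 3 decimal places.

Σ(b_i − a_i)² = 130·8² + 137·8² = 17088.
c = 2t² / 17088 = 2·703² / 17088 = 57.8428.

57.843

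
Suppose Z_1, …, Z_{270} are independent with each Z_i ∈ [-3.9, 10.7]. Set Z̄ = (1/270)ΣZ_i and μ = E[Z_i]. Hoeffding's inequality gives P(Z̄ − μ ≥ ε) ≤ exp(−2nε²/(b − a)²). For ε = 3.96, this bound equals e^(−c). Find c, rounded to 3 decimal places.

c = 2nε²/(b − a)² = 2·270·3.96² / 14.6² = 39.7263.

39.726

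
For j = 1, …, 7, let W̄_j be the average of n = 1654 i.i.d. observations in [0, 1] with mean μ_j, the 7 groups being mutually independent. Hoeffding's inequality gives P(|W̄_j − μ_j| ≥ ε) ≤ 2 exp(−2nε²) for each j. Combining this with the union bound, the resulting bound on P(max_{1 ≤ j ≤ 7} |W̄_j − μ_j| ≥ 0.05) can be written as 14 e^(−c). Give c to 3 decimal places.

8.270

Union bound over the 7 events: P(max_{1 ≤ j ≤ 7} |W̄_j − μ_j| ≥ 0.05) ≤ 7·2·exp(−2nε²) = 14 exp(−2·1654·0.05²).
So c = 2·1654·0.05² = 8.2700.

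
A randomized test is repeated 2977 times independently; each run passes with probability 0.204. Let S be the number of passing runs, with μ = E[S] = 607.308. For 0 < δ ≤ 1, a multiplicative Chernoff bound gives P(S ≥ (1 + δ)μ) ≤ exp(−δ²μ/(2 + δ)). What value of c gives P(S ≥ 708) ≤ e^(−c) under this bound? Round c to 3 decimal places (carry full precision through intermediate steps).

7.708

Write 708 = (1 + δ)μ, so δ = 708/607.308 − 1 = 0.1658005…
Then the exponent is δ²μ/(2 + δ) = (708 − μ)² / (μ·(2 + δ)) = 7.708369.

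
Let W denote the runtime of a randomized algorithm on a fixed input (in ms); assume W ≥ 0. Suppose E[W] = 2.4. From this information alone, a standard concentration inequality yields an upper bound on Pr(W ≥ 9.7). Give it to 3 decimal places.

0.247

Only the mean of a non-negative variable is known, so Markov's inequality is the applicable tail bound.
Markov's inequality: for a non-negative random variable, Pr(W ≥ a) ≤ E[W]/a.
Here E[W] = 2.4 and a = 9.7, so the bound is 2.4/9.7 = 0.2474.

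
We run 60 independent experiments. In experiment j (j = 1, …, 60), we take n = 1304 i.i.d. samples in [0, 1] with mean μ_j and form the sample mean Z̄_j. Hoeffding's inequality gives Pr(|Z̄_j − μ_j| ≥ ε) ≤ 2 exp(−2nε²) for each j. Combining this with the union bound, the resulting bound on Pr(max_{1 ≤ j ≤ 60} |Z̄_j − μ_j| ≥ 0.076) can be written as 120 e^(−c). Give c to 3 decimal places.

Union bound over the 60 events: Pr(max_{1 ≤ j ≤ 60} |Z̄_j − μ_j| ≥ 0.076) ≤ 60·2·exp(−2nε²) = 120 exp(−2·1304·0.076²).
So c = 2·1304·0.076² = 15.0638.

15.064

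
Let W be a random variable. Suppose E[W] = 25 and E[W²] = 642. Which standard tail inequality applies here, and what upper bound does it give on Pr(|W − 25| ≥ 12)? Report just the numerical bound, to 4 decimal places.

The first two moments determine the variance, so Chebyshev's inequality is the sharpest standard bound available.
Var(W) = E[W²] − (E[W])² = 642 − 625 = 17.
Chebyshev's inequality: Pr(|W − μ| ≥ t) ≤ Var(W)/t² = 17/144 = 0.1181.

0.1181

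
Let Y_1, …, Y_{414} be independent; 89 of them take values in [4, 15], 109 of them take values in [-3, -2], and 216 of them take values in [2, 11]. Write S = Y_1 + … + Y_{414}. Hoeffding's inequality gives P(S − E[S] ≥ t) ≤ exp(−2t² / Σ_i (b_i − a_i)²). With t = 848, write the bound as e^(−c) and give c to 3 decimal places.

50.688

Σ(b_i − a_i)² = 89·11² + 109·1² + 216·9² = 28374.
c = 2t² / 28374 = 2·848² / 28374 = 50.6875.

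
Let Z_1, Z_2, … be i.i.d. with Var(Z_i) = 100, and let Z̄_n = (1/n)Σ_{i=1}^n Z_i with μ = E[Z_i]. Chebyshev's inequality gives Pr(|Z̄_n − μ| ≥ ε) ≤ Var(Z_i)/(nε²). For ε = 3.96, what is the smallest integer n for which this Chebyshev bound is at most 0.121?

53

Require 100/(n·3.96²) ≤ 0.121, i.e. n ≥ 100/(0.121·3.96²) = 52.702.
The smallest integer n is 53.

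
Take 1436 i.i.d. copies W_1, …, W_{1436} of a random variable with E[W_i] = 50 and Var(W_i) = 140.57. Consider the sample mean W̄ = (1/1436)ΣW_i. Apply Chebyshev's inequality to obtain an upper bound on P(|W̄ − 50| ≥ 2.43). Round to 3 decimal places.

0.017

Var(W̄) = Var(W_i)/n = 140.57/1436 = 0.09789.
Chebyshev: P(|W̄ − 50| ≥ 2.43) ≤ Var(W̄)/(2.43)² = 140.57/(1436·2.43²) = 0.0166.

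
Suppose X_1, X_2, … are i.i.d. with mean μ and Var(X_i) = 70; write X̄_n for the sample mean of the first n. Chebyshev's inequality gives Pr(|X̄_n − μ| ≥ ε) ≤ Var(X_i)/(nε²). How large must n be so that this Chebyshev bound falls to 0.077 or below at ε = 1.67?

Require 70/(n·1.67²) ≤ 0.077, i.e. n ≥ 70/(0.077·1.67²) = 325.968.
The smallest integer n is 326.

326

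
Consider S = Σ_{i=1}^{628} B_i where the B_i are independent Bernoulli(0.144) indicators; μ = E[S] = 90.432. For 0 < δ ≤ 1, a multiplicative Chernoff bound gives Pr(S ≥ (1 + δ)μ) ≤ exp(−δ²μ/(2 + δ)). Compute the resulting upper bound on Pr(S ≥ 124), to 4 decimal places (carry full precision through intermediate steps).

0.0052

Write 124 = (1 + δ)μ, so δ = 124/90.432 − 1 = 0.371196…
Then the exponent is δ²μ/(2 + δ) = (124 − μ)² / (μ·(2 + δ)) = 5.254862.
Bound = exp(−5.254862) = 0.00522.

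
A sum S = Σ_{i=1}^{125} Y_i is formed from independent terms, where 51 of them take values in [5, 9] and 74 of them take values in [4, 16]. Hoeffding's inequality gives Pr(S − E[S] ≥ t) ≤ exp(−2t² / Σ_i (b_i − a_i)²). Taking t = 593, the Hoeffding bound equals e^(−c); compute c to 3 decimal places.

61.306

Σ(b_i − a_i)² = 51·4² + 74·12² = 11472.
c = 2t² / 11472 = 2·593² / 11472 = 61.3056.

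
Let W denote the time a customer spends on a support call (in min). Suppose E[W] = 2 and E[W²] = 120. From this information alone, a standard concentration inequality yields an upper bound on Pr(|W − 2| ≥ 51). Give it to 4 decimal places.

0.0446

The first two moments determine the variance, so Chebyshev's inequality is the sharpest standard bound available.
Var(W) = E[W²] − (E[W])² = 120 − 4 = 116.
Chebyshev's inequality: Pr(|W − μ| ≥ t) ≤ Var(W)/t² = 116/2601 = 0.0446.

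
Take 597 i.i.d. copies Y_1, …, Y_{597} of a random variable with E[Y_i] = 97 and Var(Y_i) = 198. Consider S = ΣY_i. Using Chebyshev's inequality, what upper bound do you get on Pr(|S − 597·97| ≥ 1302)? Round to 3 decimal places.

Var(S) = n·Var(Y_i) = 597·198 = 118206.
Chebyshev: Pr(|S − 597·97| ≥ 1302) ≤ Var(S)/1302² = 118206/1695204 = 0.0697.

0.070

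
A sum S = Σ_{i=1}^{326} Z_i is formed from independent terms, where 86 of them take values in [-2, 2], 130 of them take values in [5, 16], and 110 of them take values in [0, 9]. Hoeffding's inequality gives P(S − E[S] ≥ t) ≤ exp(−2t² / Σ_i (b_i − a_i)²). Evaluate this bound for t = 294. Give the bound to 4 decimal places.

0.0013

Σ(b_i − a_i)² = 86·4² + 130·11² + 110·9² = 26016.
Exponent = 2·294² / 26016 = 6.64483.
Bound = exp(−6.64483) = 0.00130.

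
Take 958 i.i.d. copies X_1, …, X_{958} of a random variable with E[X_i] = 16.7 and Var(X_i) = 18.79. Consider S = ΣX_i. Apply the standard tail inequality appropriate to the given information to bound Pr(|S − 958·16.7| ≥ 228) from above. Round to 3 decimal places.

With mean and variance of each term known, Chebyshev's inequality bounds the deviation of the sum (or sample mean).
Var(S) = n·Var(X_i) = 958·18.79 = 18000.82.
Chebyshev: Pr(|S − 958·16.7| ≥ 228) ≤ Var(S)/228² = 18000.82/51984 = 0.3463.

0.346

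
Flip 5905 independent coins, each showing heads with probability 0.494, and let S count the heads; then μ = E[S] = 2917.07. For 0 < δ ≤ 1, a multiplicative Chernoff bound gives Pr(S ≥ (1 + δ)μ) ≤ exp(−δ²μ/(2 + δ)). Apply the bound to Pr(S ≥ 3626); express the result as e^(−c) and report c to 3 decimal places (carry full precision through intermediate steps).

Write 3626 = (1 + δ)μ, so δ = 3626/2917.07 − 1 = 0.2430281…
Then the exponent is δ²μ/(2 + δ) = (3626 − μ)² / (μ·(2 + δ)) = 76.811305.

76.811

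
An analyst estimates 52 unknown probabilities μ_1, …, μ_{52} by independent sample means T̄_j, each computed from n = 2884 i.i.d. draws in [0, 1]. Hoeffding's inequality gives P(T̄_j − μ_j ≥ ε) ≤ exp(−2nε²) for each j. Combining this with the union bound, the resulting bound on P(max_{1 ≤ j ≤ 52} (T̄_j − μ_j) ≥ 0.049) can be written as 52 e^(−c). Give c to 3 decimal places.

Union bound over the 52 events: P(max_{1 ≤ j ≤ 52} (T̄_j − μ_j) ≥ 0.049) ≤ 52·exp(−2nε²) = 52 exp(−2·2884·0.049²).
So c = 2·2884·0.049² = 13.8490.

13.849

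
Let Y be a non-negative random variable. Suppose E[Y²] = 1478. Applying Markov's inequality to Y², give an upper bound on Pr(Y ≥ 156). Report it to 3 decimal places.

0.061

Since Y ≥ 0, the event {Y ≥ 156} is the same as {Y² ≥ 24336}.
Markov's inequality applied to Y² gives Pr(Y² ≥ 24336) ≤ E[Y²]/24336 = 1478/24336 = 0.0607.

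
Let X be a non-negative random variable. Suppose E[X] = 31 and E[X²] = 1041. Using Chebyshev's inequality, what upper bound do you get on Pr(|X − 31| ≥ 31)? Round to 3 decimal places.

Var(X) = E[X²] − (E[X])² = 1041 − 961 = 80.
Chebyshev's inequality: Pr(|X − μ| ≥ t) ≤ Var(X)/t² = 80/961 = 0.0832.

0.083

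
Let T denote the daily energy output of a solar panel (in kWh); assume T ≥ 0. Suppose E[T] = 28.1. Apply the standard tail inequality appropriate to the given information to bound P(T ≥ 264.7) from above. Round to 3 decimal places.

0.106

Only the mean of a non-negative variable is known, so Markov's inequality is the applicable tail bound.
Markov's inequality: for a non-negative random variable, P(T ≥ a) ≤ E[T]/a.
Here E[T] = 28.1 and a = 264.7, so the bound is 28.1/264.7 = 0.1062.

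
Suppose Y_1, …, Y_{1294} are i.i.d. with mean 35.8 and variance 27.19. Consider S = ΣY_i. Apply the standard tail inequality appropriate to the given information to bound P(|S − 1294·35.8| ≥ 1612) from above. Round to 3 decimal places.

With mean and variance of each term known, Chebyshev's inequality bounds the deviation of the sum (or sample mean).
Var(S) = n·Var(Y_i) = 1294·27.19 = 35183.86.
Chebyshev: P(|S − 1294·35.8| ≥ 1612) ≤ Var(S)/1612² = 35183.86/2598544 = 0.0135.

0.014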